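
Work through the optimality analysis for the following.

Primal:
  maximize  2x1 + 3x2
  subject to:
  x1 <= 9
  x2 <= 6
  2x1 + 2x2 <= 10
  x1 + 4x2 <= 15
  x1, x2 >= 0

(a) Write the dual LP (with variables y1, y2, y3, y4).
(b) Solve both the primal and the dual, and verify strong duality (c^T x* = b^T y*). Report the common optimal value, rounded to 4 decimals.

The standard primal-dual pair for 'max c^T x s.t. A x <= b, x >= 0' is:
  Dual:  min b^T y  s.t.  A^T y >= c,  y >= 0.

So the dual LP is:
  minimize  9y1 + 6y2 + 10y3 + 15y4
  subject to:
    y1 + 2y3 + y4 >= 2
    y2 + 2y3 + 4y4 >= 3
    y1, y2, y3, y4 >= 0

Solving the primal: x* = (1.6667, 3.3333).
  primal value c^T x* = 13.3333.
Solving the dual: y* = (0, 0, 0.8333, 0.3333).
  dual value b^T y* = 13.3333.
Strong duality: c^T x* = b^T y*. Confirmed.

13.3333


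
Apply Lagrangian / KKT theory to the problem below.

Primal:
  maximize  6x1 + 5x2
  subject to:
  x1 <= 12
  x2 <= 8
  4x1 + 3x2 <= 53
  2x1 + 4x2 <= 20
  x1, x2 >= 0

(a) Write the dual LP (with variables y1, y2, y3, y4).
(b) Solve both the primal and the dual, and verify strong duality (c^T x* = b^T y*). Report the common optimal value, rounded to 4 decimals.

The standard primal-dual pair for 'max c^T x s.t. A x <= b, x >= 0' is:
  Dual:  min b^T y  s.t.  A^T y >= c,  y >= 0.

So the dual LP is:
  minimize  12y1 + 8y2 + 53y3 + 20y4
  subject to:
    y1 + 4y3 + 2y4 >= 6
    y2 + 3y3 + 4y4 >= 5
    y1, y2, y3, y4 >= 0

Solving the primal: x* = (10, 0).
  primal value c^T x* = 60.
Solving the dual: y* = (0, 0, 0, 3).
  dual value b^T y* = 60.
Strong duality: c^T x* = b^T y*. Confirmed.

60


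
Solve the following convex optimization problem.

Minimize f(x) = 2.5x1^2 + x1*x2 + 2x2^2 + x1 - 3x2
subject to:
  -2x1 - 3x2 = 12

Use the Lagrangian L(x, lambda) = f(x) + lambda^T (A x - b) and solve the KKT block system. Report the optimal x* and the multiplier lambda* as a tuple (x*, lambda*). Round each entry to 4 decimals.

Form the Lagrangian:
  L(x, lambda) = (1/2) x^T Q x + c^T x + lambda^T (A x - b)
Stationarity (grad_x L = 0): Q x + c + A^T lambda = 0.
Primal feasibility: A x = b.

This gives the KKT block system:
  [ Q   A^T ] [ x     ]   [-c ]
  [ A    0  ] [ lambda ] = [ b ]

Solving the linear system:
  x*      = (-1.7755, -2.8163)
  lambda* = (-5.3469)
  f(x*)   = 35.4184

x* = (-1.7755, -2.8163), lambda* = (-5.3469)


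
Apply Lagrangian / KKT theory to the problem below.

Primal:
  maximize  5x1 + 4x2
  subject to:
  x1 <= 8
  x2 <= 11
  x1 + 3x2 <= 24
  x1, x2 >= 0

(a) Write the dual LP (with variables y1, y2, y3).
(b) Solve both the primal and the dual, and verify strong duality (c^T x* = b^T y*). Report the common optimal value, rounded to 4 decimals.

The standard primal-dual pair for 'max c^T x s.t. A x <= b, x >= 0' is:
  Dual:  min b^T y  s.t.  A^T y >= c,  y >= 0.

So the dual LP is:
  minimize  8y1 + 11y2 + 24y3
  subject to:
    y1 + y3 >= 5
    y2 + 3y3 >= 4
    y1, y2, y3 >= 0

Solving the primal: x* = (8, 5.3333).
  primal value c^T x* = 61.3333.
Solving the dual: y* = (3.6667, 0, 1.3333).
  dual value b^T y* = 61.3333.
Strong duality: c^T x* = b^T y*. Confirmed.

61.3333


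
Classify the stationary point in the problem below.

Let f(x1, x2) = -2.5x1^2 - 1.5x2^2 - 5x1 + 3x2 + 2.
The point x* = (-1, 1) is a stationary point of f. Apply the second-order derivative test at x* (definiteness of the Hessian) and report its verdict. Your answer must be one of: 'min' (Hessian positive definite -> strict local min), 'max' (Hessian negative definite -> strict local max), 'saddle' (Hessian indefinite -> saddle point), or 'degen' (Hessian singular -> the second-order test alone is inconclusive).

Compute the Hessian H = grad^2 f:
  H = [[-5, 0], [0, -3]]
Verify stationarity: grad f(x*) = H x* + g = (0, 0).
Eigenvalues of H: -5, -3.
Both eigenvalues < 0, so H is negative definite -> x* is a strict local max.

max


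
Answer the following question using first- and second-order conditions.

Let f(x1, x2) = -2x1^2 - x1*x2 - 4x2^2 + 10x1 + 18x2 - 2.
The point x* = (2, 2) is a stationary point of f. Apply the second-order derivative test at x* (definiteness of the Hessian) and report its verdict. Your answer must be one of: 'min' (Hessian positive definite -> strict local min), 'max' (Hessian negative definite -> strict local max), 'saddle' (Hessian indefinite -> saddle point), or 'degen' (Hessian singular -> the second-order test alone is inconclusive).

Compute the Hessian H = grad^2 f:
  H = [[-4, -1], [-1, -8]]
Verify stationarity: grad f(x*) = H x* + g = (0, 0).
Eigenvalues of H: -8.2361, -3.7639.
Both eigenvalues < 0, so H is negative definite -> x* is a strict local max.

max


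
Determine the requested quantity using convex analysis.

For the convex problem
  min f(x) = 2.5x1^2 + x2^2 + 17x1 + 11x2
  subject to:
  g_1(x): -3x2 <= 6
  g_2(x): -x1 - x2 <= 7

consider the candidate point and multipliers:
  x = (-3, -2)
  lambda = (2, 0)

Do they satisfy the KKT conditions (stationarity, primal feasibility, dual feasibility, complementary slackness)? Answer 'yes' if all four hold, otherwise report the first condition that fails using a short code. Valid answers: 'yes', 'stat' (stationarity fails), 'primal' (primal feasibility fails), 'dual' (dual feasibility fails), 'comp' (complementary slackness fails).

Gradient of f: grad f(x) = Q x + c = (2, 7)
Constraint values g_i(x) = a_i^T x - b_i:
  g_1((-3, -2)) = 0
  g_2((-3, -2)) = -2
Stationarity residual: grad f(x) + sum_i lambda_i a_i = (2, 1)
  -> stationarity FAILS
Primal feasibility (all g_i <= 0): OK
Dual feasibility (all lambda_i >= 0): OK
Complementary slackness (lambda_i * g_i(x) = 0 for all i): OK

Verdict: the first failing condition is stationarity -> stat.

stat


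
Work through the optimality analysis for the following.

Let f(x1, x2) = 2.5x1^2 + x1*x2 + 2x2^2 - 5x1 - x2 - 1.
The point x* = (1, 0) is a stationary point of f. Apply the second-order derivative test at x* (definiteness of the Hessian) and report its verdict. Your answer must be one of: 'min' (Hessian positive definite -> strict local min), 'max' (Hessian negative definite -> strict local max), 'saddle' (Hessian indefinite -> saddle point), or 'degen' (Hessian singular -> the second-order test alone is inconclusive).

Compute the Hessian H = grad^2 f:
  H = [[5, 1], [1, 4]]
Verify stationarity: grad f(x*) = H x* + g = (0, 0).
Eigenvalues of H: 3.382, 5.618.
Both eigenvalues > 0, so H is positive definite -> x* is a strict local min.

min


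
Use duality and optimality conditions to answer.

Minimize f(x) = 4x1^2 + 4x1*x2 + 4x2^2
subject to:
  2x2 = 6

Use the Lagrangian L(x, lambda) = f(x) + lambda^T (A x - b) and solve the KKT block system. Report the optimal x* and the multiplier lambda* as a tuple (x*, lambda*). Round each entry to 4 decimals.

Form the Lagrangian:
  L(x, lambda) = (1/2) x^T Q x + c^T x + lambda^T (A x - b)
Stationarity (grad_x L = 0): Q x + c + A^T lambda = 0.
Primal feasibility: A x = b.

This gives the KKT block system:
  [ Q   A^T ] [ x     ]   [-c ]
  [ A    0  ] [ lambda ] = [ b ]

Solving the linear system:
  x*      = (-1.5, 3)
  lambda* = (-9)
  f(x*)   = 27

x* = (-1.5, 3), lambda* = (-9)


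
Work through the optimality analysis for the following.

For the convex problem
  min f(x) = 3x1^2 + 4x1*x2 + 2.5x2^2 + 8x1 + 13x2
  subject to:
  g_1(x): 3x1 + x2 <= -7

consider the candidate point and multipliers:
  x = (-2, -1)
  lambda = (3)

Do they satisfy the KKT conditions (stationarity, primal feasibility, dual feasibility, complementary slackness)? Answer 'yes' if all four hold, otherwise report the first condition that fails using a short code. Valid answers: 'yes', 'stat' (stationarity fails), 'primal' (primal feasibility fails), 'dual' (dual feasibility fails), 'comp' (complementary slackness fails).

Gradient of f: grad f(x) = Q x + c = (-8, 0)
Constraint values g_i(x) = a_i^T x - b_i:
  g_1((-2, -1)) = 0
Stationarity residual: grad f(x) + sum_i lambda_i a_i = (1, 3)
  -> stationarity FAILS
Primal feasibility (all g_i <= 0): OK
Dual feasibility (all lambda_i >= 0): OK
Complementary slackness (lambda_i * g_i(x) = 0 for all i): OK

Verdict: the first failing condition is stationarity -> stat.

stat


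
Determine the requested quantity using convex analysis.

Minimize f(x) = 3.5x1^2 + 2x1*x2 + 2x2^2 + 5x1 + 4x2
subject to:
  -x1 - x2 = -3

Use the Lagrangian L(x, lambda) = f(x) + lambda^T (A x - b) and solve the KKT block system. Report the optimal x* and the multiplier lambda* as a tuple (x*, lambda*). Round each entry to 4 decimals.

Form the Lagrangian:
  L(x, lambda) = (1/2) x^T Q x + c^T x + lambda^T (A x - b)
Stationarity (grad_x L = 0): Q x + c + A^T lambda = 0.
Primal feasibility: A x = b.

This gives the KKT block system:
  [ Q   A^T ] [ x     ]   [-c ]
  [ A    0  ] [ lambda ] = [ b ]

Solving the linear system:
  x*      = (0.7143, 2.2857)
  lambda* = (14.5714)
  f(x*)   = 28.2143

x* = (0.7143, 2.2857), lambda* = (14.5714)


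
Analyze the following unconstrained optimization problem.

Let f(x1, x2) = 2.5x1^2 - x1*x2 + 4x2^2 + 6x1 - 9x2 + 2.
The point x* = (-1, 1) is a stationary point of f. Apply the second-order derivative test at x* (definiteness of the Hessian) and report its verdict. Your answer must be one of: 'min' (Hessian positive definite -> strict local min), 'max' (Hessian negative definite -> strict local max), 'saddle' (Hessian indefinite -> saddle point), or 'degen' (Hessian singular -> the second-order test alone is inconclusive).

Compute the Hessian H = grad^2 f:
  H = [[5, -1], [-1, 8]]
Verify stationarity: grad f(x*) = H x* + g = (0, 0).
Eigenvalues of H: 4.6972, 8.3028.
Both eigenvalues > 0, so H is positive definite -> x* is a strict local min.

min


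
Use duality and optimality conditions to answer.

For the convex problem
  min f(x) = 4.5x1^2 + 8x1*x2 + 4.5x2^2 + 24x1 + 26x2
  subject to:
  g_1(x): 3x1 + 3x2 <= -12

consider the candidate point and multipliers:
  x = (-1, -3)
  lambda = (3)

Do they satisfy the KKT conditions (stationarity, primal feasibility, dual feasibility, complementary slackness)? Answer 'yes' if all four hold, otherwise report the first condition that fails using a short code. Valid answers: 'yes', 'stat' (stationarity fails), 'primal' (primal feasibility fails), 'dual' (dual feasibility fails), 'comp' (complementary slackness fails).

Gradient of f: grad f(x) = Q x + c = (-9, -9)
Constraint values g_i(x) = a_i^T x - b_i:
  g_1((-1, -3)) = 0
Stationarity residual: grad f(x) + sum_i lambda_i a_i = (0, 0)
  -> stationarity OK
Primal feasibility (all g_i <= 0): OK
Dual feasibility (all lambda_i >= 0): OK
Complementary slackness (lambda_i * g_i(x) = 0 for all i): OK

Verdict: yes, KKT holds.

yes


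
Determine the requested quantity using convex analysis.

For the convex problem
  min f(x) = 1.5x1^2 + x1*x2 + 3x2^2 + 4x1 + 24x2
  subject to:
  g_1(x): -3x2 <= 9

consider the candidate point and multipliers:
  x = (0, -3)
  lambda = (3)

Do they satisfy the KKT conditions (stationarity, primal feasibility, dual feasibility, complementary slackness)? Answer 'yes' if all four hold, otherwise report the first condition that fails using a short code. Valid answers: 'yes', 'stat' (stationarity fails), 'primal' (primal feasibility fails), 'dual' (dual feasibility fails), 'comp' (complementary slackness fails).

Gradient of f: grad f(x) = Q x + c = (1, 6)
Constraint values g_i(x) = a_i^T x - b_i:
  g_1((0, -3)) = 0
Stationarity residual: grad f(x) + sum_i lambda_i a_i = (1, -3)
  -> stationarity FAILS
Primal feasibility (all g_i <= 0): OK
Dual feasibility (all lambda_i >= 0): OK
Complementary slackness (lambda_i * g_i(x) = 0 for all i): OK

Verdict: the first failing condition is stationarity -> stat.

stat


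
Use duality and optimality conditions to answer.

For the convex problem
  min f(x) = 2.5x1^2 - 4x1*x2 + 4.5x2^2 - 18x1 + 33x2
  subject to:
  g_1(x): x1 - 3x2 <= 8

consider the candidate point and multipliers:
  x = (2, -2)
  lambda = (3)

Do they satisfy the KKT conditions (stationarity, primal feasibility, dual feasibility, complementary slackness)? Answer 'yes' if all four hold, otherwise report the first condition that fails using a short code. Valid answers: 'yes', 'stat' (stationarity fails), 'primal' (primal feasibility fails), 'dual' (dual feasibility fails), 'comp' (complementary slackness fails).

Gradient of f: grad f(x) = Q x + c = (0, 7)
Constraint values g_i(x) = a_i^T x - b_i:
  g_1((2, -2)) = 0
Stationarity residual: grad f(x) + sum_i lambda_i a_i = (3, -2)
  -> stationarity FAILS
Primal feasibility (all g_i <= 0): OK
Dual feasibility (all lambda_i >= 0): OK
Complementary slackness (lambda_i * g_i(x) = 0 for all i): OK

Verdict: the first failing condition is stationarity -> stat.

stat


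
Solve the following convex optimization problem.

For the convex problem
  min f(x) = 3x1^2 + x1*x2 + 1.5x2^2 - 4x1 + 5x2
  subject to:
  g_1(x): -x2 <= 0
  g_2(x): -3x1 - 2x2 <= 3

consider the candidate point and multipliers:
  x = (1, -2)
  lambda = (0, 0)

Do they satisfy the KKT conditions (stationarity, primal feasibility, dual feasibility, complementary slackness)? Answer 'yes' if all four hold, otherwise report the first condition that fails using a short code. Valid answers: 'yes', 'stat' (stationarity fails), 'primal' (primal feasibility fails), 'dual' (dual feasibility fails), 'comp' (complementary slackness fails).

Gradient of f: grad f(x) = Q x + c = (0, 0)
Constraint values g_i(x) = a_i^T x - b_i:
  g_1((1, -2)) = 2
  g_2((1, -2)) = -2
Stationarity residual: grad f(x) + sum_i lambda_i a_i = (0, 0)
  -> stationarity OK
Primal feasibility (all g_i <= 0): FAILS
Dual feasibility (all lambda_i >= 0): OK
Complementary slackness (lambda_i * g_i(x) = 0 for all i): OK

Verdict: the first failing condition is primal_feasibility -> primal.

primal


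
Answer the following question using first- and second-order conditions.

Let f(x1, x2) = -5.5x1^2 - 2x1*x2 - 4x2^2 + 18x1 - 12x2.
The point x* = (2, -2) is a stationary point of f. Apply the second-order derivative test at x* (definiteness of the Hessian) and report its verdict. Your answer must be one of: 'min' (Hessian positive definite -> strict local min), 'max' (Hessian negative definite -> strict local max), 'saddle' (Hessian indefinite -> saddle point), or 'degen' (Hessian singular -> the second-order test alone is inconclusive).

Compute the Hessian H = grad^2 f:
  H = [[-11, -2], [-2, -8]]
Verify stationarity: grad f(x*) = H x* + g = (0, 0).
Eigenvalues of H: -12, -7.
Both eigenvalues < 0, so H is negative definite -> x* is a strict local max.

max


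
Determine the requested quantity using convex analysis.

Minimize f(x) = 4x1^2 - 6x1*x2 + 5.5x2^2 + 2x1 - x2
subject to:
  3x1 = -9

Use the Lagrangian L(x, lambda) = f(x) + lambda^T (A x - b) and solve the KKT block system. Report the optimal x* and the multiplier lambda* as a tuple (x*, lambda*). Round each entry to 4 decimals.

Form the Lagrangian:
  L(x, lambda) = (1/2) x^T Q x + c^T x + lambda^T (A x - b)
Stationarity (grad_x L = 0): Q x + c + A^T lambda = 0.
Primal feasibility: A x = b.

This gives the KKT block system:
  [ Q   A^T ] [ x     ]   [-c ]
  [ A    0  ] [ lambda ] = [ b ]

Solving the linear system:
  x*      = (-3, -1.5455)
  lambda* = (4.2424)
  f(x*)   = 16.8636

x* = (-3, -1.5455), lambda* = (4.2424)


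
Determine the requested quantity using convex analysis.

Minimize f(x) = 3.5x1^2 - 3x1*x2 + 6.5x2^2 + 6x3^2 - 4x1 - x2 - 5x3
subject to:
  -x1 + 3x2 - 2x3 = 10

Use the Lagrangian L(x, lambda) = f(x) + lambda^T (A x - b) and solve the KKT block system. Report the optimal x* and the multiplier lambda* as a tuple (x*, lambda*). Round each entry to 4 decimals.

Form the Lagrangian:
  L(x, lambda) = (1/2) x^T Q x + c^T x + lambda^T (A x - b)
Stationarity (grad_x L = 0): Q x + c + A^T lambda = 0.
Primal feasibility: A x = b.

This gives the KKT block system:
  [ Q   A^T ] [ x     ]   [-c ]
  [ A    0  ] [ lambda ] = [ b ]

Solving the linear system:
  x*      = (0.1641, 2.5117, -1.3145)
  lambda* = (-10.3867)
  f(x*)   = 53.6357

x* = (0.1641, 2.5117, -1.3145), lambda* = (-10.3867)


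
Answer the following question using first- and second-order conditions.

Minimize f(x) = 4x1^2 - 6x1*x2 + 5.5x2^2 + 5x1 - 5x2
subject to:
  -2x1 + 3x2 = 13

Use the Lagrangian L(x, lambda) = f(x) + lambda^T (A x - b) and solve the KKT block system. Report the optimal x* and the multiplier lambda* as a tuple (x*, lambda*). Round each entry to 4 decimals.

Form the Lagrangian:
  L(x, lambda) = (1/2) x^T Q x + c^T x + lambda^T (A x - b)
Stationarity (grad_x L = 0): Q x + c + A^T lambda = 0.
Primal feasibility: A x = b.

This gives the KKT block system:
  [ Q   A^T ] [ x     ]   [-c ]
  [ A    0  ] [ lambda ] = [ b ]

Solving the linear system:
  x*      = (-1.5227, 3.3182)
  lambda* = (-13.5455)
  f(x*)   = 75.9432

x* = (-1.5227, 3.3182), lambda* = (-13.5455)


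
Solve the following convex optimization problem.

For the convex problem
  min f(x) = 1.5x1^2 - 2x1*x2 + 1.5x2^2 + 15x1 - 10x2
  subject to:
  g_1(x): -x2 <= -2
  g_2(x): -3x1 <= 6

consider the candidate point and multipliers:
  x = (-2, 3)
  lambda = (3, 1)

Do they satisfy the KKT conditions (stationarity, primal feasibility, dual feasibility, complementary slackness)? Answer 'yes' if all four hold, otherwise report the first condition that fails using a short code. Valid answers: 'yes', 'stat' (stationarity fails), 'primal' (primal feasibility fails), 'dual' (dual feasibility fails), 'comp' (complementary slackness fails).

Gradient of f: grad f(x) = Q x + c = (3, 3)
Constraint values g_i(x) = a_i^T x - b_i:
  g_1((-2, 3)) = -1
  g_2((-2, 3)) = 0
Stationarity residual: grad f(x) + sum_i lambda_i a_i = (0, 0)
  -> stationarity OK
Primal feasibility (all g_i <= 0): OK
Dual feasibility (all lambda_i >= 0): OK
Complementary slackness (lambda_i * g_i(x) = 0 for all i): FAILS

Verdict: the first failing condition is complementary_slackness -> comp.

comp


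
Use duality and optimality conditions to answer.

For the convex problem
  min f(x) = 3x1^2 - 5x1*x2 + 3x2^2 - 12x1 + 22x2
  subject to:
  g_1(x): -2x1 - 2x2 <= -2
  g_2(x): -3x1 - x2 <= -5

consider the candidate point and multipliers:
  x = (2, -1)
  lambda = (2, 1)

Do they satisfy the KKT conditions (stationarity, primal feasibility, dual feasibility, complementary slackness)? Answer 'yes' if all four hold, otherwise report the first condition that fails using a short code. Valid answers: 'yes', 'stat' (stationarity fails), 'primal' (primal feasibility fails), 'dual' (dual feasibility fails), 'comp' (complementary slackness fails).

Gradient of f: grad f(x) = Q x + c = (5, 6)
Constraint values g_i(x) = a_i^T x - b_i:
  g_1((2, -1)) = 0
  g_2((2, -1)) = 0
Stationarity residual: grad f(x) + sum_i lambda_i a_i = (-2, 1)
  -> stationarity FAILS
Primal feasibility (all g_i <= 0): OK
Dual feasibility (all lambda_i >= 0): OK
Complementary slackness (lambda_i * g_i(x) = 0 for all i): OK

Verdict: the first failing condition is stationarity -> stat.

stat


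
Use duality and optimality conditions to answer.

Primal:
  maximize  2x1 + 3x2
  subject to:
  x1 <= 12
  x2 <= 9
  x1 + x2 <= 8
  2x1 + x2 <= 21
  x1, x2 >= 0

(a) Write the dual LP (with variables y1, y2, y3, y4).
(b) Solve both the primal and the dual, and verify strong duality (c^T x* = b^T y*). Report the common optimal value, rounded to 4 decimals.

The standard primal-dual pair for 'max c^T x s.t. A x <= b, x >= 0' is:
  Dual:  min b^T y  s.t.  A^T y >= c,  y >= 0.

So the dual LP is:
  minimize  12y1 + 9y2 + 8y3 + 21y4
  subject to:
    y1 + y3 + 2y4 >= 2
    y2 + y3 + y4 >= 3
    y1, y2, y3, y4 >= 0

Solving the primal: x* = (0, 8).
  primal value c^T x* = 24.
Solving the dual: y* = (0, 0, 3, 0).
  dual value b^T y* = 24.
Strong duality: c^T x* = b^T y*. Confirmed.

24


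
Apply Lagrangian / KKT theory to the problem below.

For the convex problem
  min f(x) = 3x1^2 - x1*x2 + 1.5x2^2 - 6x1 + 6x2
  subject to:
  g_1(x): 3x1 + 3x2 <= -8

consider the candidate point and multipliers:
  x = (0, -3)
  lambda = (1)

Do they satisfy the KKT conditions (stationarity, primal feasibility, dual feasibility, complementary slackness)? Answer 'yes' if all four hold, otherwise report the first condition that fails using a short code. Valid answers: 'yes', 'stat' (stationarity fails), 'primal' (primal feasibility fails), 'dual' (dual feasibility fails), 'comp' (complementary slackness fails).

Gradient of f: grad f(x) = Q x + c = (-3, -3)
Constraint values g_i(x) = a_i^T x - b_i:
  g_1((0, -3)) = -1
Stationarity residual: grad f(x) + sum_i lambda_i a_i = (0, 0)
  -> stationarity OK
Primal feasibility (all g_i <= 0): OK
Dual feasibility (all lambda_i >= 0): OK
Complementary slackness (lambda_i * g_i(x) = 0 for all i): FAILS

Verdict: the first failing condition is complementary_slackness -> comp.

comp


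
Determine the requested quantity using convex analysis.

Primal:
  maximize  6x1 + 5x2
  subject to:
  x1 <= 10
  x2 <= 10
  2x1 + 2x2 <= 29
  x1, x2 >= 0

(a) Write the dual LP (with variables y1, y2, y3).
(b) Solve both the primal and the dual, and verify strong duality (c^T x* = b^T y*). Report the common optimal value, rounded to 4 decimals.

The standard primal-dual pair for 'max c^T x s.t. A x <= b, x >= 0' is:
  Dual:  min b^T y  s.t.  A^T y >= c,  y >= 0.

So the dual LP is:
  minimize  10y1 + 10y2 + 29y3
  subject to:
    y1 + 2y3 >= 6
    y2 + 2y3 >= 5
    y1, y2, y3 >= 0

Solving the primal: x* = (10, 4.5).
  primal value c^T x* = 82.5.
Solving the dual: y* = (1, 0, 2.5).
  dual value b^T y* = 82.5.
Strong duality: c^T x* = b^T y*. Confirmed.

82.5


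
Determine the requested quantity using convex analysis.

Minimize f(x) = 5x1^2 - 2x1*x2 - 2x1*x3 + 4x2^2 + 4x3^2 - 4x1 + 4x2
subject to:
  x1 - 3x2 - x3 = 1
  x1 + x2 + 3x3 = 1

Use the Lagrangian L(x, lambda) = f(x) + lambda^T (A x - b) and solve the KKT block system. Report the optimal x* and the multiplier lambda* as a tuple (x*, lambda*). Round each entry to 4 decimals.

Form the Lagrangian:
  L(x, lambda) = (1/2) x^T Q x + c^T x + lambda^T (A x - b)
Stationarity (grad_x L = 0): Q x + c + A^T lambda = 0.
Primal feasibility: A x = b.

This gives the KKT block system:
  [ Q   A^T ] [ x     ]   [-c ]
  [ A    0  ] [ lambda ] = [ b ]

Solving the linear system:
  x*      = (0.4286, -0.2857, 0.2857)
  lambda* = (0.1429, -0.4286)
  f(x*)   = -1.2857

x* = (0.4286, -0.2857, 0.2857), lambda* = (0.1429, -0.4286)


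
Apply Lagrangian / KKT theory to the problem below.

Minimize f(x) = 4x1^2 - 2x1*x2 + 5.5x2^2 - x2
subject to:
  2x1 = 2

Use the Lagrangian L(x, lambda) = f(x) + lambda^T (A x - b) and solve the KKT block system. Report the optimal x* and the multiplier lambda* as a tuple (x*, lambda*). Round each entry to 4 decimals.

Form the Lagrangian:
  L(x, lambda) = (1/2) x^T Q x + c^T x + lambda^T (A x - b)
Stationarity (grad_x L = 0): Q x + c + A^T lambda = 0.
Primal feasibility: A x = b.

This gives the KKT block system:
  [ Q   A^T ] [ x     ]   [-c ]
  [ A    0  ] [ lambda ] = [ b ]

Solving the linear system:
  x*      = (1, 0.2727)
  lambda* = (-3.7273)
  f(x*)   = 3.5909

x* = (1, 0.2727), lambda* = (-3.7273)


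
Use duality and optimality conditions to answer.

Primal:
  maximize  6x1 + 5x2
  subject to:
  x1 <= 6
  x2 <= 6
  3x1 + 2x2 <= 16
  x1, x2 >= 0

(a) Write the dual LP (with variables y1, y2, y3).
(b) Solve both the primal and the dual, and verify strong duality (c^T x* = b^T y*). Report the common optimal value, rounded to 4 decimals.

The standard primal-dual pair for 'max c^T x s.t. A x <= b, x >= 0' is:
  Dual:  min b^T y  s.t.  A^T y >= c,  y >= 0.

So the dual LP is:
  minimize  6y1 + 6y2 + 16y3
  subject to:
    y1 + 3y3 >= 6
    y2 + 2y3 >= 5
    y1, y2, y3 >= 0

Solving the primal: x* = (1.3333, 6).
  primal value c^T x* = 38.
Solving the dual: y* = (0, 1, 2).
  dual value b^T y* = 38.
Strong duality: c^T x* = b^T y*. Confirmed.

38


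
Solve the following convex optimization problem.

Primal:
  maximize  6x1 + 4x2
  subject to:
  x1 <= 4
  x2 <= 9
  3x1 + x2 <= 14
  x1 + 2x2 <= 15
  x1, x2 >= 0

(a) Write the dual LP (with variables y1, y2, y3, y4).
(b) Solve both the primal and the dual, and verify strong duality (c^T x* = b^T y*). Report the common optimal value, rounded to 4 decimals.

The standard primal-dual pair for 'max c^T x s.t. A x <= b, x >= 0' is:
  Dual:  min b^T y  s.t.  A^T y >= c,  y >= 0.

So the dual LP is:
  minimize  4y1 + 9y2 + 14y3 + 15y4
  subject to:
    y1 + 3y3 + y4 >= 6
    y2 + y3 + 2y4 >= 4
    y1, y2, y3, y4 >= 0

Solving the primal: x* = (2.6, 6.2).
  primal value c^T x* = 40.4.
Solving the dual: y* = (0, 0, 1.6, 1.2).
  dual value b^T y* = 40.4.
Strong duality: c^T x* = b^T y*. Confirmed.

40.4


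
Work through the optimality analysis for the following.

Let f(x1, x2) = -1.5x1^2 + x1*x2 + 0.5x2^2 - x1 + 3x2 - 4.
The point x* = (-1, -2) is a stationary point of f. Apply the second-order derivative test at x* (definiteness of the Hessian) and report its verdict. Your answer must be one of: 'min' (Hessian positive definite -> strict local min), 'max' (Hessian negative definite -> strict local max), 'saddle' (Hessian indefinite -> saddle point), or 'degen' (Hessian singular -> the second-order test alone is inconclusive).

Compute the Hessian H = grad^2 f:
  H = [[-3, 1], [1, 1]]
Verify stationarity: grad f(x*) = H x* + g = (0, 0).
Eigenvalues of H: -3.2361, 1.2361.
Eigenvalues have mixed signs, so H is indefinite -> x* is a saddle point.

saddle


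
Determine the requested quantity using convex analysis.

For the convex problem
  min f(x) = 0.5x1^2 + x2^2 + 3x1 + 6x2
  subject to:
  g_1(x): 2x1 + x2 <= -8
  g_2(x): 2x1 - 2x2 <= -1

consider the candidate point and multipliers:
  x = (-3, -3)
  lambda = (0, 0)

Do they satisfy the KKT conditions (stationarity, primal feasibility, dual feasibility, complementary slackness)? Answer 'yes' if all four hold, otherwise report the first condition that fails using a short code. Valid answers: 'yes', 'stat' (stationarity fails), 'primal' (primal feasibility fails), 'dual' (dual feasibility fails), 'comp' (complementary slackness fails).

Gradient of f: grad f(x) = Q x + c = (0, 0)
Constraint values g_i(x) = a_i^T x - b_i:
  g_1((-3, -3)) = -1
  g_2((-3, -3)) = 1
Stationarity residual: grad f(x) + sum_i lambda_i a_i = (0, 0)
  -> stationarity OK
Primal feasibility (all g_i <= 0): FAILS
Dual feasibility (all lambda_i >= 0): OK
Complementary slackness (lambda_i * g_i(x) = 0 for all i): OK

Verdict: the first failing condition is primal_feasibility -> primal.

primal


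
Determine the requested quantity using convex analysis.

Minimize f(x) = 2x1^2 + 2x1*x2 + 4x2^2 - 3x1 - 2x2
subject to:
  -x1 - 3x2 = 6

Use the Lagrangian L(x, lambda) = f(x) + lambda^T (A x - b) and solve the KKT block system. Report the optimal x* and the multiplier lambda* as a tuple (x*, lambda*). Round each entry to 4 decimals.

Form the Lagrangian:
  L(x, lambda) = (1/2) x^T Q x + c^T x + lambda^T (A x - b)
Stationarity (grad_x L = 0): Q x + c + A^T lambda = 0.
Primal feasibility: A x = b.

This gives the KKT block system:
  [ Q   A^T ] [ x     ]   [-c ]
  [ A    0  ] [ lambda ] = [ b ]

Solving the linear system:
  x*      = (0.2812, -2.0938)
  lambda* = (-6.0625)
  f(x*)   = 19.8594

x* = (0.2812, -2.0938), lambda* = (-6.0625)


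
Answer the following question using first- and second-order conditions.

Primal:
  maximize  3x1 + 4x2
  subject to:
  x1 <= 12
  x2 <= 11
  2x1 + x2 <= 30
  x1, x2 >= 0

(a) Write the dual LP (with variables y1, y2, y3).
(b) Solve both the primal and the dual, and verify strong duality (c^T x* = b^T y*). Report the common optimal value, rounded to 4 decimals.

The standard primal-dual pair for 'max c^T x s.t. A x <= b, x >= 0' is:
  Dual:  min b^T y  s.t.  A^T y >= c,  y >= 0.

So the dual LP is:
  minimize  12y1 + 11y2 + 30y3
  subject to:
    y1 + 2y3 >= 3
    y2 + y3 >= 4
    y1, y2, y3 >= 0

Solving the primal: x* = (9.5, 11).
  primal value c^T x* = 72.5.
Solving the dual: y* = (0, 2.5, 1.5).
  dual value b^T y* = 72.5.
Strong duality: c^T x* = b^T y*. Confirmed.

72.5


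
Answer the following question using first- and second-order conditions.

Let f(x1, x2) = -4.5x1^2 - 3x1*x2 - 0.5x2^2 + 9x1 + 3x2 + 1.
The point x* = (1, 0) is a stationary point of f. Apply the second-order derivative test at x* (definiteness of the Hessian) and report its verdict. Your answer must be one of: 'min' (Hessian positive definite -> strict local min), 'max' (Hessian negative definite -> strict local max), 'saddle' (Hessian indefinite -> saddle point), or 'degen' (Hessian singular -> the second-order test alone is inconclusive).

Compute the Hessian H = grad^2 f:
  H = [[-9, -3], [-3, -1]]
Verify stationarity: grad f(x*) = H x* + g = (0, 0).
Eigenvalues of H: -10, 0.
H has a zero eigenvalue (singular; negative semidefinite but not definite), so H is neither positive definite, negative definite, nor indefinite. The second-order test alone is inconclusive -> degen.
(Indeed, f is constant along the null direction of H through x*, so x* is not a strict local extremum.)

degen


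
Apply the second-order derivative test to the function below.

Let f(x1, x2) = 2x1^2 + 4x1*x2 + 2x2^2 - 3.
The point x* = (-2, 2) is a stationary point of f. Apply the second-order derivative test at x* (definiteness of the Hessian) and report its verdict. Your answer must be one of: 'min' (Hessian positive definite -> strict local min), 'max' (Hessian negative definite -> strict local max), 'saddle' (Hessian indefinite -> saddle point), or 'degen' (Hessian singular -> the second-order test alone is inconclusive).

Compute the Hessian H = grad^2 f:
  H = [[4, 4], [4, 4]]
Verify stationarity: grad f(x*) = H x* + g = (0, 0).
Eigenvalues of H: 0, 8.
H has a zero eigenvalue (singular; positive semidefinite but not definite), so H is neither positive definite, negative definite, nor indefinite. The second-order test alone is inconclusive -> degen.
(Indeed, f is constant along the null direction of H through x*, so x* is not a strict local extremum.)

degen


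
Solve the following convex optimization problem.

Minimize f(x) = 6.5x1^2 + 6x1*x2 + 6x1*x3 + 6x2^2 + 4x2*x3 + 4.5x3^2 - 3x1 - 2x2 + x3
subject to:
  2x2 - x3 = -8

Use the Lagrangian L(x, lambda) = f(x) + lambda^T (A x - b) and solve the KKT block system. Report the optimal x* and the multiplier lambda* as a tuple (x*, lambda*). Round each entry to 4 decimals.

Form the Lagrangian:
  L(x, lambda) = (1/2) x^T Q x + c^T x + lambda^T (A x - b)
Stationarity (grad_x L = 0): Q x + c + A^T lambda = 0.
Primal feasibility: A x = b.

This gives the KKT block system:
  [ Q   A^T ] [ x     ]   [-c ]
  [ A    0  ] [ lambda ] = [ b ]

Solving the linear system:
  x*      = (0.5669, -2.9094, 2.1811)
  lambda* = (12.3937)
  f(x*)   = 52.7244

x* = (0.5669, -2.9094, 2.1811), lambda* = (12.3937)


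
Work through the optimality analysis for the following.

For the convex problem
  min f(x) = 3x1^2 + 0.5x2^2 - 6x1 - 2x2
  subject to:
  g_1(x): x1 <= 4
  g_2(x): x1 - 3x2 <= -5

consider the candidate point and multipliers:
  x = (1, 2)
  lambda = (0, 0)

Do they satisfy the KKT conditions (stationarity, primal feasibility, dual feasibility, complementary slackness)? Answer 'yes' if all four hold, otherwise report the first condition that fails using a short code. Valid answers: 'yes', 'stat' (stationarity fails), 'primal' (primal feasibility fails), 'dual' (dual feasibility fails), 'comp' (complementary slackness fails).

Gradient of f: grad f(x) = Q x + c = (0, 0)
Constraint values g_i(x) = a_i^T x - b_i:
  g_1((1, 2)) = -3
  g_2((1, 2)) = 0
Stationarity residual: grad f(x) + sum_i lambda_i a_i = (0, 0)
  -> stationarity OK
Primal feasibility (all g_i <= 0): OK
Dual feasibility (all lambda_i >= 0): OK
Complementary slackness (lambda_i * g_i(x) = 0 for all i): OK

Verdict: yes, KKT holds.

yes


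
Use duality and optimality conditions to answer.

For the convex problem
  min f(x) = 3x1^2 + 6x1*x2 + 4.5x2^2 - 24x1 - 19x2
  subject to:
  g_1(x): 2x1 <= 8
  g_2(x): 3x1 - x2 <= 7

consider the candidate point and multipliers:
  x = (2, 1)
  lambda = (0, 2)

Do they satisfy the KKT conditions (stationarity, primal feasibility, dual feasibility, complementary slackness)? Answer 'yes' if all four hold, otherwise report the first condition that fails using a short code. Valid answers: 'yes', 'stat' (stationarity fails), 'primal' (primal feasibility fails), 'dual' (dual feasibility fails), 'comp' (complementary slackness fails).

Gradient of f: grad f(x) = Q x + c = (-6, 2)
Constraint values g_i(x) = a_i^T x - b_i:
  g_1((2, 1)) = -4
  g_2((2, 1)) = -2
Stationarity residual: grad f(x) + sum_i lambda_i a_i = (0, 0)
  -> stationarity OK
Primal feasibility (all g_i <= 0): OK
Dual feasibility (all lambda_i >= 0): OK
Complementary slackness (lambda_i * g_i(x) = 0 for all i): FAILS

Verdict: the first failing condition is complementary_slackness -> comp.

comp


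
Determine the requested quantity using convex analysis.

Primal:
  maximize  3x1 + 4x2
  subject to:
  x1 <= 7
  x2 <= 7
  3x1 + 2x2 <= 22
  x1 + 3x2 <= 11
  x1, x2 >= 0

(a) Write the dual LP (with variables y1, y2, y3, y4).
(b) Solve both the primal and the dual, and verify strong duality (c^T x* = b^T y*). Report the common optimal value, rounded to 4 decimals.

The standard primal-dual pair for 'max c^T x s.t. A x <= b, x >= 0' is:
  Dual:  min b^T y  s.t.  A^T y >= c,  y >= 0.

So the dual LP is:
  minimize  7y1 + 7y2 + 22y3 + 11y4
  subject to:
    y1 + 3y3 + y4 >= 3
    y2 + 2y3 + 3y4 >= 4
    y1, y2, y3, y4 >= 0

Solving the primal: x* = (6.2857, 1.5714).
  primal value c^T x* = 25.1429.
Solving the dual: y* = (0, 0, 0.7143, 0.8571).
  dual value b^T y* = 25.1429.
Strong duality: c^T x* = b^T y*. Confirmed.

25.1429


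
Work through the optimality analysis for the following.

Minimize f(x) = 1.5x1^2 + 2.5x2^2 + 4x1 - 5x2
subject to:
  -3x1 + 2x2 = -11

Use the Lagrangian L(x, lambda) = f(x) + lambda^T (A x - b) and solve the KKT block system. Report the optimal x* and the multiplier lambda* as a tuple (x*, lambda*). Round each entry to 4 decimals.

Form the Lagrangian:
  L(x, lambda) = (1/2) x^T Q x + c^T x + lambda^T (A x - b)
Stationarity (grad_x L = 0): Q x + c + A^T lambda = 0.
Primal feasibility: A x = b.

This gives the KKT block system:
  [ Q   A^T ] [ x     ]   [-c ]
  [ A    0  ] [ lambda ] = [ b ]

Solving the linear system:
  x*      = (3.1404, -0.7895)
  lambda* = (4.4737)
  f(x*)   = 32.8596

x* = (3.1404, -0.7895), lambda* = (4.4737)


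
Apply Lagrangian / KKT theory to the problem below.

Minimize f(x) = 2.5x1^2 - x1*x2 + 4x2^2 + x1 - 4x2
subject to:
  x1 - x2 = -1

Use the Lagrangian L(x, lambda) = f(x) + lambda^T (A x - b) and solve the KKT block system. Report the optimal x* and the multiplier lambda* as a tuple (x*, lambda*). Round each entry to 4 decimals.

Form the Lagrangian:
  L(x, lambda) = (1/2) x^T Q x + c^T x + lambda^T (A x - b)
Stationarity (grad_x L = 0): Q x + c + A^T lambda = 0.
Primal feasibility: A x = b.

This gives the KKT block system:
  [ Q   A^T ] [ x     ]   [-c ]
  [ A    0  ] [ lambda ] = [ b ]

Solving the linear system:
  x*      = (-0.3636, 0.6364)
  lambda* = (1.4545)
  f(x*)   = -0.7273

x* = (-0.3636, 0.6364), lambda* = (1.4545)


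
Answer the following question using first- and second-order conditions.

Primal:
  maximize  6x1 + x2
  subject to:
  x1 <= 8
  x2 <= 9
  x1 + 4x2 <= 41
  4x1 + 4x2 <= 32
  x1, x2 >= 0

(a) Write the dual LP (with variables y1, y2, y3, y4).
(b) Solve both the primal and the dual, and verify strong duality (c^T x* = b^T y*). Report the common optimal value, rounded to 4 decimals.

The standard primal-dual pair for 'max c^T x s.t. A x <= b, x >= 0' is:
  Dual:  min b^T y  s.t.  A^T y >= c,  y >= 0.

So the dual LP is:
  minimize  8y1 + 9y2 + 41y3 + 32y4
  subject to:
    y1 + y3 + 4y4 >= 6
    y2 + 4y3 + 4y4 >= 1
    y1, y2, y3, y4 >= 0

Solving the primal: x* = (8, 0).
  primal value c^T x* = 48.
Solving the dual: y* = (5, 0, 0, 0.25).
  dual value b^T y* = 48.
Strong duality: c^T x* = b^T y*. Confirmed.

48


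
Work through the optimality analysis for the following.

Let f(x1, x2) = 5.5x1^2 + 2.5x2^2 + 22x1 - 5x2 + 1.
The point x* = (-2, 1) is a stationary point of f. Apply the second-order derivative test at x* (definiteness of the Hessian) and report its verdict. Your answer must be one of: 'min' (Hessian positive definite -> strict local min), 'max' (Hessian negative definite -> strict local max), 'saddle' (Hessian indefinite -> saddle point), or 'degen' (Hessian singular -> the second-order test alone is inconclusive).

Compute the Hessian H = grad^2 f:
  H = [[11, 0], [0, 5]]
Verify stationarity: grad f(x*) = H x* + g = (0, 0).
Eigenvalues of H: 5, 11.
Both eigenvalues > 0, so H is positive definite -> x* is a strict local min.

min


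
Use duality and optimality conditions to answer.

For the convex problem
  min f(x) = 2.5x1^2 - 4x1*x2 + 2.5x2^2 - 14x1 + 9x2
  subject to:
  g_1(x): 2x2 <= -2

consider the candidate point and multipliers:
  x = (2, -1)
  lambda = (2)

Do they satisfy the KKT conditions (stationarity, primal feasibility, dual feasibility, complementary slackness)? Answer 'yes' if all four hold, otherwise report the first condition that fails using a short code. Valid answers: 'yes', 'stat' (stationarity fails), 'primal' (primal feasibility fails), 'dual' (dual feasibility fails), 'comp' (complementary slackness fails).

Gradient of f: grad f(x) = Q x + c = (0, -4)
Constraint values g_i(x) = a_i^T x - b_i:
  g_1((2, -1)) = 0
Stationarity residual: grad f(x) + sum_i lambda_i a_i = (0, 0)
  -> stationarity OK
Primal feasibility (all g_i <= 0): OK
Dual feasibility (all lambda_i >= 0): OK
Complementary slackness (lambda_i * g_i(x) = 0 for all i): OK

Verdict: yes, KKT holds.

yes


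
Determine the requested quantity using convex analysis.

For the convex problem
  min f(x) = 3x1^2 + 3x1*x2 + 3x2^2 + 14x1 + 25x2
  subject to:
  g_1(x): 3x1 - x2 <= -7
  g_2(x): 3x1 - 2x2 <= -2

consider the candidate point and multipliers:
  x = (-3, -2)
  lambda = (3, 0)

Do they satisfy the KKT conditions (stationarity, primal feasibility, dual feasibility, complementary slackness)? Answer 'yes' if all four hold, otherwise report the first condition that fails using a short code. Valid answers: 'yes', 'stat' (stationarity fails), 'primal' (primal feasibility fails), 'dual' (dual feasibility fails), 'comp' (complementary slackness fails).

Gradient of f: grad f(x) = Q x + c = (-10, 4)
Constraint values g_i(x) = a_i^T x - b_i:
  g_1((-3, -2)) = 0
  g_2((-3, -2)) = -3
Stationarity residual: grad f(x) + sum_i lambda_i a_i = (-1, 1)
  -> stationarity FAILS
Primal feasibility (all g_i <= 0): OK
Dual feasibility (all lambda_i >= 0): OK
Complementary slackness (lambda_i * g_i(x) = 0 for all i): OK

Verdict: the first failing condition is stationarity -> stat.

stat


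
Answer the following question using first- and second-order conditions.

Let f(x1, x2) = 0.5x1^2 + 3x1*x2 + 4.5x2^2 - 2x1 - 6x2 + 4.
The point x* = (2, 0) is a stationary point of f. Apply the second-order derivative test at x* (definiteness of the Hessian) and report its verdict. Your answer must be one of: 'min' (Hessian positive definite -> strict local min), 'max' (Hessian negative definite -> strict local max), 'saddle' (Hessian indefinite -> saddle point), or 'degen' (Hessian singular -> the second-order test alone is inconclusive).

Compute the Hessian H = grad^2 f:
  H = [[1, 3], [3, 9]]
Verify stationarity: grad f(x*) = H x* + g = (0, 0).
Eigenvalues of H: 0, 10.
H has a zero eigenvalue (singular; positive semidefinite but not definite), so H is neither positive definite, negative definite, nor indefinite. The second-order test alone is inconclusive -> degen.
(Indeed, f is constant along the null direction of H through x*, so x* is not a strict local extremum.)

degen


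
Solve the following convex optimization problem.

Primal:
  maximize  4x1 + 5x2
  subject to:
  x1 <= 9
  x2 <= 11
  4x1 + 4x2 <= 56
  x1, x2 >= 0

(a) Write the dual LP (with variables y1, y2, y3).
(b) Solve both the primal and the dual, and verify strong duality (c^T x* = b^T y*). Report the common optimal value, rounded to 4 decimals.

The standard primal-dual pair for 'max c^T x s.t. A x <= b, x >= 0' is:
  Dual:  min b^T y  s.t.  A^T y >= c,  y >= 0.

So the dual LP is:
  minimize  9y1 + 11y2 + 56y3
  subject to:
    y1 + 4y3 >= 4
    y2 + 4y3 >= 5
    y1, y2, y3 >= 0

Solving the primal: x* = (3, 11).
  primal value c^T x* = 67.
Solving the dual: y* = (0, 1, 1).
  dual value b^T y* = 67.
Strong duality: c^T x* = b^T y*. Confirmed.

67
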